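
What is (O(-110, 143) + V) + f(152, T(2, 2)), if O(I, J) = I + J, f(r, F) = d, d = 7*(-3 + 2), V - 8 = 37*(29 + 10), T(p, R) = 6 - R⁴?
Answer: 1477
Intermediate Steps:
V = 1451 (V = 8 + 37*(29 + 10) = 8 + 37*39 = 8 + 1443 = 1451)
d = -7 (d = 7*(-1) = -7)
f(r, F) = -7
(O(-110, 143) + V) + f(152, T(2, 2)) = ((-110 + 143) + 1451) - 7 = (33 + 1451) - 7 = 1484 - 7 = 1477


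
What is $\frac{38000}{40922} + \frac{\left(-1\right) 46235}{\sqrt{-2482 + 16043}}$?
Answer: $\frac{19000}{20461} - \frac{46235 \sqrt{13561}}{13561} \approx -396.1$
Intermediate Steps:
$\frac{38000}{40922} + \frac{\left(-1\right) 46235}{\sqrt{-2482 + 16043}} = 38000 \cdot \frac{1}{40922} - \frac{46235}{\sqrt{13561}} = \frac{19000}{20461} - 46235 \frac{\sqrt{13561}}{13561} = \frac{19000}{20461} - \frac{46235 \sqrt{13561}}{13561}$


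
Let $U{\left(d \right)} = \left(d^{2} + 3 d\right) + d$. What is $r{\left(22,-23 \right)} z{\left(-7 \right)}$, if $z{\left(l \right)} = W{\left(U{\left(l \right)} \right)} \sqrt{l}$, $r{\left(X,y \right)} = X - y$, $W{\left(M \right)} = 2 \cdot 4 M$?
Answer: $7560 i \sqrt{7} \approx 20002.0 i$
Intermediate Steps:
$U{\left(d \right)} = d^{2} + 4 d$
$W{\left(M \right)} = 8 M$
$z{\left(l \right)} = 8 l^{\frac{3}{2}} \left(4 + l\right)$ ($z{\left(l \right)} = 8 l \left(4 + l\right) \sqrt{l} = 8 l^{\frac{3}{2}} \left(4 + l\right)$)
$r{\left(22,-23 \right)} z{\left(-7 \right)} = \left(22 - -23\right) 8 \left(-7\right)^{\frac{3}{2}} \left(4 - 7\right) = \left(22 + 23\right) 8 \left(- 7 i \sqrt{7}\right) \left(-3\right) = 45 \cdot 168 i \sqrt{7} = 7560 i \sqrt{7}$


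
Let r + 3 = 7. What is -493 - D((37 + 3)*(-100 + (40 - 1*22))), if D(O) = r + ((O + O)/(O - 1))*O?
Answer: 19886143/3281 ≈ 6061.0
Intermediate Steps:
r = 4 (r = -3 + 7 = 4)
D(O) = 4 + 2*O²/(-1 + O) (D(O) = 4 + ((O + O)/(O - 1))*O = 4 + ((2*O)/(-1 + O))*O = 4 + (2*O/(-1 + O))*O = 4 + 2*O²/(-1 + O))
-493 - D((37 + 3)*(-100 + (40 - 1*22))) = -493 - 2*(-2 + ((37 + 3)*(-100 + (40 - 1*22)))² + 2*((37 + 3)*(-100 + (40 - 1*22))))/(-1 + (37 + 3)*(-100 + (40 - 1*22))) = -493 - 2*(-2 + (40*(-100 + (40 - 22)))² + 2*(40*(-100 + (40 - 22))))/(-1 + 40*(-100 + (40 - 22))) = -493 - 2*(-2 + (40*(-100 + 18))² + 2*(40*(-100 + 18)))/(-1 + 40*(-100 + 18)) = -493 - 2*(-2 + (40*(-82))² + 2*(40*(-82)))/(-1 + 40*(-82)) = -493 - 2*(-2 + (-3280)² + 2*(-3280))/(-1 - 3280) = -493 - 2*(-2 + 10758400 - 6560)/(-3281) = -493 - 2*(-1)*10751838/3281 = -493 - 1*(-21503676/3281) = -493 + 21503676/3281 = 19886143/3281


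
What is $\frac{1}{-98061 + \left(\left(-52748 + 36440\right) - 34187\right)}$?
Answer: $- \frac{1}{148556} \approx -6.7315 \cdot 10^{-6}$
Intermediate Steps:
$\frac{1}{-98061 + \left(\left(-52748 + 36440\right) - 34187\right)} = \frac{1}{-98061 - 50495} = \frac{1}{-148556} = - \frac{1}{148556}$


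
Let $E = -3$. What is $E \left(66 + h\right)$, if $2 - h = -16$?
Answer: $-252$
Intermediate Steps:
$h = 18$ ($h = 2 - -16 = 2 + 16 = 18$)
$E \left(66 + h\right) = - 3 \left(66 + 18\right) = \left(-3\right) 84 = -252$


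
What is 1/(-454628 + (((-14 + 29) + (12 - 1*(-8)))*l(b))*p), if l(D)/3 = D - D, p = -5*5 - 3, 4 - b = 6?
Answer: -1/454628 ≈ -2.1996e-6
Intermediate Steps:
b = -2 (b = 4 - 1*6 = 4 - 6 = -2)
p = -28 (p = -25 - 3 = -28)
l(D) = 0 (l(D) = 3*(D - D) = 3*0 = 0)
1/(-454628 + (((-14 + 29) + (12 - 1*(-8)))*l(b))*p) = 1/(-454628 + (((-14 + 29) + (12 - 1*(-8)))*0)*(-28)) = 1/(-454628 + ((15 + (12 + 8))*0)*(-28)) = 1/(-454628 + ((15 + 20)*0)*(-28)) = 1/(-454628 + (35*0)*(-28)) = 1/(-454628 + 0*(-28)) = 1/(-454628 + 0) = 1/(-454628) = -1/454628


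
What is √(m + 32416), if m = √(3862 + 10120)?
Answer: √(32416 + √13982) ≈ 180.37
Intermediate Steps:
m = √13982 ≈ 118.25
√(m + 32416) = √(√13982 + 32416) = √(32416 + √13982)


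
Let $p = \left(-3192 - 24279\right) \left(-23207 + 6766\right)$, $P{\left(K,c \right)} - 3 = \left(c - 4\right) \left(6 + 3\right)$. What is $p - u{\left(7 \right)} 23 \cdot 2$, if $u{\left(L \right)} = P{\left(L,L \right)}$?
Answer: $451649331$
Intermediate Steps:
$P{\left(K,c \right)} = -33 + 9 c$ ($P{\left(K,c \right)} = 3 + \left(c - 4\right) \left(6 + 3\right) = 3 + \left(-4 + c\right) 9 = 3 + \left(-36 + 9 c\right) = -33 + 9 c$)
$u{\left(L \right)} = -33 + 9 L$
$p = 451650711$ ($p = \left(-27471\right) \left(-16441\right) = 451650711$)
$p - u{\left(7 \right)} 23 \cdot 2 = 451650711 - \left(-33 + 9 \cdot 7\right) 23 \cdot 2 = 451650711 - \left(-33 + 63\right) 23 \cdot 2 = 451650711 - 30 \cdot 23 \cdot 2 = 451650711 - 690 \cdot 2 = 451650711 - 1380 = 451649331$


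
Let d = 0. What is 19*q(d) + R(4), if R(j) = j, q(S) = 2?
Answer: 42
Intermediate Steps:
19*q(d) + R(4) = 19*2 + 4 = 38 + 4 = 42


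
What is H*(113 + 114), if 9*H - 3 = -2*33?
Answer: -1589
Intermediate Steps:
H = -7 (H = ⅓ + (-2*33)/9 = ⅓ + (⅑)*(-66) = ⅓ - 22/3 = -7)
H*(113 + 114) = -7*(113 + 114) = -7*227 = -1589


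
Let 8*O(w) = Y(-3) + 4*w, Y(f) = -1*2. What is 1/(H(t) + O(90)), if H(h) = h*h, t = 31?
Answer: 4/4023 ≈ 0.00099428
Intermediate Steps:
H(h) = h²
Y(f) = -2
O(w) = -¼ + w/2 (O(w) = (-2 + 4*w)/8 = -¼ + w/2)
1/(H(t) + O(90)) = 1/(31² + (-¼ + (½)*90)) = 1/(961 + (-¼ + 45)) = 1/(961 + 179/4) = 1/(4023/4) = 4/4023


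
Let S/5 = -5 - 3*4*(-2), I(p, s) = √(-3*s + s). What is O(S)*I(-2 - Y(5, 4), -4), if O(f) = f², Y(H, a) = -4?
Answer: 18050*√2 ≈ 25527.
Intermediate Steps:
I(p, s) = √2*√(-s) (I(p, s) = √(-2*s) = √2*√(-s))
S = 95 (S = 5*(-5 - 3*4*(-2)) = 5*(-5 - 12*(-2)) = 5*(-5 + 24) = 5*19 = 95)
O(S)*I(-2 - Y(5, 4), -4) = 95²*(√2*√(-1*(-4))) = 9025*(√2*√4) = 9025*(√2*2) = 9025*(2*√2) = 18050*√2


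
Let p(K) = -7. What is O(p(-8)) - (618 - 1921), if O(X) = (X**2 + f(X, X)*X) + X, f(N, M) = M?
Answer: 1394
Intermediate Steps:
O(X) = X + 2*X**2 (O(X) = (X**2 + X*X) + X = (X**2 + X**2) + X = 2*X**2 + X = X + 2*X**2)
O(p(-8)) - (618 - 1921) = -7*(1 + 2*(-7)) - (618 - 1921) = -7*(1 - 14) - 1*(-1303) = -7*(-13) + 1303 = 91 + 1303 = 1394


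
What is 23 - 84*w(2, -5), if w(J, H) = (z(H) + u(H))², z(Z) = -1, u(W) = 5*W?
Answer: -56761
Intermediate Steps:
w(J, H) = (-1 + 5*H)²
23 - 84*w(2, -5) = 23 - 84*(-1 + 5*(-5))² = 23 - 84*(-1 - 25)² = 23 - 84*(-26)² = 23 - 84*676 = 23 - 56784 = -56761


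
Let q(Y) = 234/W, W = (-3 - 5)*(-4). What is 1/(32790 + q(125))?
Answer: 16/524757 ≈ 3.0490e-5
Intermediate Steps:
W = 32 (W = -8*(-4) = 32)
q(Y) = 117/16 (q(Y) = 234/32 = 234*(1/32) = 117/16)
1/(32790 + q(125)) = 1/(32790 + 117/16) = 1/(524757/16) = 16/524757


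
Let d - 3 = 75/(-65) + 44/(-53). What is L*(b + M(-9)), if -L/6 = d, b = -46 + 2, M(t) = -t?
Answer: 147000/689 ≈ 213.35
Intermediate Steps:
d = 700/689 (d = 3 + (75/(-65) + 44/(-53)) = 3 + (75*(-1/65) + 44*(-1/53)) = 3 + (-15/13 - 44/53) = 3 - 1367/689 = 700/689 ≈ 1.0160)
b = -44
L = -4200/689 (L = -6*700/689 = -4200/689 ≈ -6.0958)
L*(b + M(-9)) = -4200*(-44 - 1*(-9))/689 = -4200*(-44 + 9)/689 = -4200/689*(-35) = 147000/689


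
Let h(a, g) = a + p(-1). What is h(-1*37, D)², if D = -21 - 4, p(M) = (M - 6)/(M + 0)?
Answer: 900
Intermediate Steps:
p(M) = (-6 + M)/M
D = -25
h(a, g) = 7 + a (h(a, g) = a + (-6 - 1)/(-1) = a - 1*(-7) = a + 7 = 7 + a)
h(-1*37, D)² = (7 - 1*37)² = (7 - 37)² = (-30)² = 900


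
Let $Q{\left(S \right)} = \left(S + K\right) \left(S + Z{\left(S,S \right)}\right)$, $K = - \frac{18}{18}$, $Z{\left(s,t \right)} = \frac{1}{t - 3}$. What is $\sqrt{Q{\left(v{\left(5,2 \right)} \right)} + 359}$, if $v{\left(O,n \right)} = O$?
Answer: $\sqrt{381} \approx 19.519$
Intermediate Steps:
$Z{\left(s,t \right)} = \frac{1}{-3 + t}$
$K = -1$ ($K = \left(-18\right) \frac{1}{18} = -1$)
$Q{\left(S \right)} = \left(-1 + S\right) \left(S + \frac{1}{-3 + S}\right)$ ($Q{\left(S \right)} = \left(S - 1\right) \left(S + \frac{1}{-3 + S}\right) = \left(-1 + S\right) \left(S + \frac{1}{-3 + S}\right)$)
$\sqrt{Q{\left(v{\left(5,2 \right)} \right)} + 359} = \sqrt{\frac{-1 + 5 + 5 \left(-1 + 5\right) \left(-3 + 5\right)}{-3 + 5} + 359} = \sqrt{\frac{-1 + 5 + 5 \cdot 4 \cdot 2}{2} + 359} = \sqrt{\frac{-1 + 5 + 40}{2} + 359} = \sqrt{\frac{1}{2} \cdot 44 + 359} = \sqrt{22 + 359} = \sqrt{381}$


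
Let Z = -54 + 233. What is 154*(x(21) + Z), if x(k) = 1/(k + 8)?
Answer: 799568/29 ≈ 27571.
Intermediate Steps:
Z = 179
x(k) = 1/(8 + k)
154*(x(21) + Z) = 154*(1/(8 + 21) + 179) = 154*(1/29 + 179) = 154*(5192/29) = 799568/29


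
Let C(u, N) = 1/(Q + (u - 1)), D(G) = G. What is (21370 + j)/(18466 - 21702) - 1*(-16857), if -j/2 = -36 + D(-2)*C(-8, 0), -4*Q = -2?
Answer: 463486389/27506 ≈ 16850.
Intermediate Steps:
Q = 1/2 (Q = -1/4*(-2) = 1/2 ≈ 0.50000)
C(u, N) = 1/(-1/2 + u) (C(u, N) = 1/(1/2 + (u - 1)) = 1/(1/2 + (-1 + u)) = 1/(-1/2 + u))
j = 1216/17 (j = -2*(-36 - 4/(-1 + 2*(-8))) = -2*(-36 - 4/(-1 - 16)) = -2*(-36 - 4/(-17)) = -2*(-36 - 4*(-1)/17) = -2*(-36 - 2*(-2/17)) = -2*(-36 + 4/17) = -2*(-608/17) = 1216/17 ≈ 71.529)
(21370 + j)/(18466 - 21702) - 1*(-16857) = (21370 + 1216/17)/(18466 - 21702) - 1*(-16857) = (364506/17)/(-3236) + 16857 = (364506/17)*(-1/3236) + 16857 = -182253/27506 + 16857 = 463486389/27506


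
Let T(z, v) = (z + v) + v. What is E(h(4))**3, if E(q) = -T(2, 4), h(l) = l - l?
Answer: -1000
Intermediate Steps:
T(z, v) = z + 2*v (T(z, v) = (v + z) + v = z + 2*v)
h(l) = 0
E(q) = -10 (E(q) = -(2 + 2*4) = -(2 + 8) = -1*10 = -10)
E(h(4))**3 = (-10)**3 = -1000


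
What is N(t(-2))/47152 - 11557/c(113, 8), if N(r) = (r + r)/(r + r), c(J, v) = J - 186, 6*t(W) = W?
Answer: 544935737/3442096 ≈ 158.32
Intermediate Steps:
t(W) = W/6
c(J, v) = -186 + J
N(r) = 1 (N(r) = (2*r)/((2*r)) = (2*r)*(1/(2*r)) = 1)
N(t(-2))/47152 - 11557/c(113, 8) = 1/47152 - 11557/(-186 + 113) = 1*(1/47152) - 11557/(-73) = 1/47152 - 11557*(-1/73) = 1/47152 + 11557/73 = 544935737/3442096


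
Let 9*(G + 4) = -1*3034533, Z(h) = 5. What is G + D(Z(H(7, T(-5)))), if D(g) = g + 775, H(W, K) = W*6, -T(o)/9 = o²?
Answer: -1009183/3 ≈ -3.3639e+5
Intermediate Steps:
T(o) = -9*o²
H(W, K) = 6*W
D(g) = 775 + g
G = -1011523/3 (G = -4 + (-1*3034533)/9 = -4 + (⅑)*(-3034533) = -4 - 1011511/3 = -1011523/3 ≈ -3.3717e+5)
G + D(Z(H(7, T(-5)))) = -1011523/3 + (775 + 5) = -1011523/3 + 780 = -1009183/3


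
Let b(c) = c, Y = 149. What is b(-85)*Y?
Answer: -12665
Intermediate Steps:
b(-85)*Y = -85*149 = -12665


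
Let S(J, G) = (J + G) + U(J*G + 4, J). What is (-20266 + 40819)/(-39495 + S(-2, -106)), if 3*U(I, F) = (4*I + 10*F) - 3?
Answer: -61659/117968 ≈ -0.52268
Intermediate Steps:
U(I, F) = -1 + 4*I/3 + 10*F/3 (U(I, F) = ((4*I + 10*F) - 3)/3 = (-3 + 4*I + 10*F)/3 = -1 + 4*I/3 + 10*F/3)
S(J, G) = 13/3 + G + 13*J/3 + 4*G*J/3 (S(J, G) = (J + G) + (-1 + 4*(J*G + 4)/3 + 10*J/3) = (G + J) + (-1 + 4*(G*J + 4)/3 + 10*J/3) = (G + J) + (-1 + 4*(4 + G*J)/3 + 10*J/3) = (G + J) + (-1 + (16/3 + 4*G*J/3) + 10*J/3) = (G + J) + (13/3 + 10*J/3 + 4*G*J/3) = 13/3 + G + 13*J/3 + 4*G*J/3)
(-20266 + 40819)/(-39495 + S(-2, -106)) = (-20266 + 40819)/(-39495 + (13/3 - 106 + (13/3)*(-2) + (4/3)*(-106)*(-2))) = 20553/(-39495 + (13/3 - 106 - 26/3 + 848/3)) = 20553/(-39495 + 517/3) = 20553/(-117968/3) = 20553*(-3/117968) = -61659/117968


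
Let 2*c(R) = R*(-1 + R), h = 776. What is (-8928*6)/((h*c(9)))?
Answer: -186/97 ≈ -1.9175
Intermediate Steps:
c(R) = R*(-1 + R)/2 (c(R) = (R*(-1 + R))/2 = R*(-1 + R)/2)
(-8928*6)/((h*c(9))) = (-8928*6)/((776*((½)*9*(-1 + 9)))) = -53568/(776*((½)*9*8)) = -53568/(776*36) = -53568/27936 = -53568*1/27936 = -186/97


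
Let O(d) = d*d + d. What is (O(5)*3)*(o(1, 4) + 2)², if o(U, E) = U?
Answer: 810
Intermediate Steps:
O(d) = d + d² (O(d) = d² + d = d + d²)
(O(5)*3)*(o(1, 4) + 2)² = ((5*(1 + 5))*3)*(1 + 2)² = ((5*6)*3)*3² = (30*3)*9 = 90*9 = 810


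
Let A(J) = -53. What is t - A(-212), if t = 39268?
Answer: 39321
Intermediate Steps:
t - A(-212) = 39268 - 1*(-53) = 39268 + 53 = 39321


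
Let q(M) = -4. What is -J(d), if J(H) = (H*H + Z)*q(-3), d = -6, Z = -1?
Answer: 140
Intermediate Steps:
J(H) = 4 - 4*H² (J(H) = (H*H - 1)*(-4) = (H² - 1)*(-4) = (-1 + H²)*(-4) = 4 - 4*H²)
-J(d) = -(4 - 4*(-6)²) = -(4 - 4*36) = -(4 - 144) = -1*(-140) = 140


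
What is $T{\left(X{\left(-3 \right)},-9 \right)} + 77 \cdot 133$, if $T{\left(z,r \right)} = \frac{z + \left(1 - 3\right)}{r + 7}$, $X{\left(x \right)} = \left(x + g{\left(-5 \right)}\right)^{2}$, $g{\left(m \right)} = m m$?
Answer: $10000$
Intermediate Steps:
$g{\left(m \right)} = m^{2}$
$X{\left(x \right)} = \left(25 + x\right)^{2}$ ($X{\left(x \right)} = \left(x + \left(-5\right)^{2}\right)^{2} = \left(x + 25\right)^{2} = \left(25 + x\right)^{2}$)
$T{\left(z,r \right)} = \frac{-2 + z}{7 + r}$ ($T{\left(z,r \right)} = \frac{z - 2}{7 + r} = \frac{-2 + z}{7 + r}$)
$T{\left(X{\left(-3 \right)},-9 \right)} + 77 \cdot 133 = \frac{-2 + \left(25 - 3\right)^{2}}{7 - 9} + 77 \cdot 133 = \frac{-2 + 22^{2}}{-2} + 10241 = - \frac{-2 + 484}{2} + 10241 = \left(- \frac{1}{2}\right) 482 + 10241 = -241 + 10241 = 10000$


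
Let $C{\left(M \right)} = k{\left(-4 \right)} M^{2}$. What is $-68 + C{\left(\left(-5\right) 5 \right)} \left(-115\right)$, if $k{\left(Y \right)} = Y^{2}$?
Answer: $-1150068$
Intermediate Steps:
$C{\left(M \right)} = 16 M^{2}$ ($C{\left(M \right)} = \left(-4\right)^{2} M^{2} = 16 M^{2}$)
$-68 + C{\left(\left(-5\right) 5 \right)} \left(-115\right) = -68 + 16 \left(\left(-5\right) 5\right)^{2} \left(-115\right) = -68 + 16 \left(-25\right)^{2} \left(-115\right) = -68 + 16 \cdot 625 \left(-115\right) = -68 + 10000 \left(-115\right) = -68 - 1150000 = -1150068$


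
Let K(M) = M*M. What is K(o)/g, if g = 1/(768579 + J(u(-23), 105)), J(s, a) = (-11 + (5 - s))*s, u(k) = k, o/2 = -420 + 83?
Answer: 348969371888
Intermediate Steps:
o = -674 (o = 2*(-420 + 83) = 2*(-337) = -674)
J(s, a) = s*(-6 - s) (J(s, a) = (-6 - s)*s = s*(-6 - s))
g = 1/768188 (g = 1/(768579 - 1*(-23)*(6 - 23)) = 1/(768579 - 1*(-23)*(-17)) = 1/(768579 - 391) = 1/768188 ≈ 1.3018e-6)
K(M) = M²
K(o)/g = (-674)²/(1/768188) = 454276*768188 = 348969371888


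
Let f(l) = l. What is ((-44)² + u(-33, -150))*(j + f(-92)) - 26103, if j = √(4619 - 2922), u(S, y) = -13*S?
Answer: -243683 + 2365*√1697 ≈ -1.4626e+5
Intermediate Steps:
j = √1697 ≈ 41.195
((-44)² + u(-33, -150))*(j + f(-92)) - 26103 = ((-44)² - 13*(-33))*(√1697 - 92) - 26103 = (1936 + 429)*(-92 + √1697) - 26103 = 2365*(-92 + √1697) - 26103 = (-217580 + 2365*√1697) - 26103 = -243683 + 2365*√1697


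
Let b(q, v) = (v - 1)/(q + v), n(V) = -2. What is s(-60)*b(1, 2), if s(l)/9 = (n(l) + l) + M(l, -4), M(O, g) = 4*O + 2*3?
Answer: -888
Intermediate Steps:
M(O, g) = 6 + 4*O (M(O, g) = 4*O + 6 = 6 + 4*O)
s(l) = 36 + 45*l (s(l) = 9*((-2 + l) + (6 + 4*l)) = 9*(4 + 5*l) = 36 + 45*l)
b(q, v) = (-1 + v)/(q + v)
s(-60)*b(1, 2) = (36 + 45*(-60))*((-1 + 2)/(1 + 2)) = (36 - 2700)*(1/3) = -888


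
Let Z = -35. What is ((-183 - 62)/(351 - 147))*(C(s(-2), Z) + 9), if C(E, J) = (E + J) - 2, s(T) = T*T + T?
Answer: 3185/102 ≈ 31.225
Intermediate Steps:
s(T) = T + T**2 (s(T) = T**2 + T = T + T**2)
C(E, J) = -2 + E + J
((-183 - 62)/(351 - 147))*(C(s(-2), Z) + 9) = ((-183 - 62)/(351 - 147))*((-2 - 2*(1 - 2) - 35) + 9) = (-245/204)*((-2 - 2*(-1) - 35) + 9) = (-245*1/204)*((-2 + 2 - 35) + 9) = -245*(-35 + 9)/204 = -245/204*(-26) = 3185/102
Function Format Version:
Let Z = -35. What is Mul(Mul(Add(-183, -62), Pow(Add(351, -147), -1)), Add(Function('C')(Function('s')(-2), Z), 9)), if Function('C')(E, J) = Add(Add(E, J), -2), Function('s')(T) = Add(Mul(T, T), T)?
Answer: Rational(3185, 102) ≈ 31.225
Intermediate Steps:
Function('s')(T) = Add(T, Pow(T, 2)) (Function('s')(T) = Add(Pow(T, 2), T) = Add(T, Pow(T, 2)))
Function('C')(E, J) = Add(-2, E, J)
Mul(Mul(Add(-183, -62), Pow(Add(351, -147), -1)), Add(Function('C')(Function('s')(-2), Z), 9)) = Mul(Mul(Add(-183, -62), Pow(Add(351, -147), -1)), Add(Add(-2, Mul(-2, Add(1, -2)), -35), 9)) = Mul(Mul(-245, Pow(204, -1)), Add(Add(-2, Mul(-2, -1), -35), 9)) = Mul(Mul(-245, Rational(1, 204)), Add(Add(-2, 2, -35), 9)) = Mul(Rational(-245, 204), Add(-35, 9)) = Mul(Rational(-245, 204), -26) = Rational(3185, 102)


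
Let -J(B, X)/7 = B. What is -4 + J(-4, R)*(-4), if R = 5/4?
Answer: -116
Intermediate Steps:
R = 5/4 (R = 5*(¼) = 5/4 ≈ 1.2500)
J(B, X) = -7*B
-4 + J(-4, R)*(-4) = -4 - 7*(-4)*(-4) = -4 + 28*(-4) = -4 - 112 = -116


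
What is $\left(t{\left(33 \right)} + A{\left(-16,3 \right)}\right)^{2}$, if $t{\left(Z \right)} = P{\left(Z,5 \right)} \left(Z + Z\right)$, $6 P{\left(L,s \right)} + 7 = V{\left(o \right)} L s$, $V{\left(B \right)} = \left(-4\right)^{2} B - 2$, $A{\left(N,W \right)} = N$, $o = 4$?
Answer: $12642078969$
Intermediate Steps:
$V{\left(B \right)} = -2 + 16 B$ ($V{\left(B \right)} = 16 B - 2 = -2 + 16 B$)
$P{\left(L,s \right)} = - \frac{7}{6} + \frac{31 L s}{3}$ ($P{\left(L,s \right)} = - \frac{7}{6} + \frac{\left(-2 + 16 \cdot 4\right) L s}{6} = - \frac{7}{6} + \frac{\left(-2 + 64\right) L s}{6} = - \frac{7}{6} + \frac{62 L s}{6} = - \frac{7}{6} + \frac{31 L s}{3}$)
$t{\left(Z \right)} = 2 Z \left(- \frac{7}{6} + \frac{155 Z}{3}\right)$ ($t{\left(Z \right)} = \left(- \frac{7}{6} + \frac{31}{3} Z 5\right) \left(Z + Z\right) = \left(- \frac{7}{6} + \frac{155 Z}{3}\right) 2 Z = 2 Z \left(- \frac{7}{6} + \frac{155 Z}{3}\right)$)
$\left(t{\left(33 \right)} + A{\left(-16,3 \right)}\right)^{2} = \left(\frac{1}{3} \cdot 33 \left(-7 + 310 \cdot 33\right) - 16\right)^{2} = \left(\frac{1}{3} \cdot 33 \left(-7 + 10230\right) - 16\right)^{2} = \left(\frac{1}{3} \cdot 33 \cdot 10223 - 16\right)^{2} = \left(112453 - 16\right)^{2} = 112437^{2} = 12642078969$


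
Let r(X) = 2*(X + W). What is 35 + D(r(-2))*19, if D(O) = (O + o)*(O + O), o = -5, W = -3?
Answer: 5735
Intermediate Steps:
r(X) = -6 + 2*X (r(X) = 2*(X - 3) = 2*(-3 + X) = -6 + 2*X)
D(O) = 2*O*(-5 + O) (D(O) = (O - 5)*(O + O) = (-5 + O)*(2*O) = 2*O*(-5 + O))
35 + D(r(-2))*19 = 35 + (2*(-6 + 2*(-2))*(-5 + (-6 + 2*(-2))))*19 = 35 + (2*(-6 - 4)*(-5 + (-6 - 4)))*19 = 35 + (2*(-10)*(-5 - 10))*19 = 35 + (2*(-10)*(-15))*19 = 35 + 300*19 = 35 + 5700 = 5735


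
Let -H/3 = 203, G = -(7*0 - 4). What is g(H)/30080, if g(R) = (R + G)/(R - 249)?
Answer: 11/469248 ≈ 2.3442e-5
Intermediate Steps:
G = 4 (G = -(0 - 4) = -1*(-4) = 4)
H = -609 (H = -3*203 = -609)
g(R) = (4 + R)/(-249 + R) (g(R) = (R + 4)/(R - 249) = (4 + R)/(-249 + R))
g(H)/30080 = ((4 - 609)/(-249 - 609))/30080 = (-605/(-858))*(1/30080) = -1/858*(-605)*(1/30080) = (55/78)*(1/30080) = 11/469248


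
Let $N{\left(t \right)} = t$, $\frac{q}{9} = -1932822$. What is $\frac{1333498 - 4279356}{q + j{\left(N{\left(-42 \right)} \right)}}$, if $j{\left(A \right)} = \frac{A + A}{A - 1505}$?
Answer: $\frac{325517309}{1922191473} \approx 0.16935$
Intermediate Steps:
$q = -17395398$ ($q = 9 \left(-1932822\right) = -17395398$)
$j{\left(A \right)} = \frac{2 A}{-1505 + A}$
$\frac{1333498 - 4279356}{q + j{\left(N{\left(-42 \right)} \right)}} = \frac{1333498 - 4279356}{-17395398 + 2 \left(-42\right) \frac{1}{-1505 - 42}} = - \frac{2945858}{-17395398 + 2 \left(-42\right) \frac{1}{-1547}} = - \frac{2945858}{-17395398 + 2 \left(-42\right) \left(- \frac{1}{1547}\right)} = - \frac{2945858}{-17395398 + \frac{12}{221}} = - \frac{2945858}{- \frac{3844382946}{221}} = \left(-2945858\right) \left(- \frac{221}{3844382946}\right) = \frac{325517309}{1922191473}$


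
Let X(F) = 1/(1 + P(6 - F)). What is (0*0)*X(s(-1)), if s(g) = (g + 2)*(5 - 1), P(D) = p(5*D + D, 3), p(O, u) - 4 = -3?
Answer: 0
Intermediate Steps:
p(O, u) = 1 (p(O, u) = 4 - 3 = 1)
P(D) = 1
s(g) = 8 + 4*g (s(g) = (2 + g)*4 = 8 + 4*g)
X(F) = 1/2 (X(F) = 1/(1 + 1) = 1/2)
(0*0)*X(s(-1)) = (0*0)*(1/2) = 0*(1/2) = 0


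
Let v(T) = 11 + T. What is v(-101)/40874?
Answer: -45/20437 ≈ -0.0022019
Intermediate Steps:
v(-101)/40874 = (11 - 101)/40874 = -90*1/40874 = -45/20437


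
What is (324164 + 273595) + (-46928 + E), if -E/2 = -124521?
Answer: 799873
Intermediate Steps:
E = 249042 (E = -2*(-124521) = 249042)
(324164 + 273595) + (-46928 + E) = (324164 + 273595) + (-46928 + 249042) = 597759 + 202114 = 799873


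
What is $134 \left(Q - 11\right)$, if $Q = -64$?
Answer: $-10050$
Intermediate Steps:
$134 \left(Q - 11\right) = 134 \left(-64 - 11\right) = 134 \left(-75\right) = -10050$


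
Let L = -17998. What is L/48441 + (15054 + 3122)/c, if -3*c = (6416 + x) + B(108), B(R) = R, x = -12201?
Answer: 2539216202/274999557 ≈ 9.2335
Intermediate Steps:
c = 5677/3 (c = -((6416 - 12201) + 108)/3 = -(-5785 + 108)/3 = -⅓*(-5677) = 5677/3 ≈ 1892.3)
L/48441 + (15054 + 3122)/c = -17998/48441 + (15054 + 3122)/(5677/3) = -17998*1/48441 + 18176*(3/5677) = -17998/48441 + 54528/5677 = 2539216202/274999557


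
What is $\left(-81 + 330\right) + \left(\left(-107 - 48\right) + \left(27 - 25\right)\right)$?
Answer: $96$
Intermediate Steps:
$\left(-81 + 330\right) + \left(\left(-107 - 48\right) + \left(27 - 25\right)\right) = 249 + \left(-155 + 2\right) = 249 - 153 = 96$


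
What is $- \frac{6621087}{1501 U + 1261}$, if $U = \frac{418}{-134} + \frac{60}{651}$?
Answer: $\frac{96263983893}{47729834} \approx 2016.9$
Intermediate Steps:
$U = - \frac{44013}{14539}$ ($U = 418 \left(- \frac{1}{134}\right) + 60 \cdot \frac{1}{651} = - \frac{209}{67} + \frac{20}{217} = - \frac{44013}{14539} \approx -3.0272$)
$- \frac{6621087}{1501 U + 1261} = - \frac{6621087}{1501 \left(- \frac{44013}{14539}\right) + 1261} = - \frac{6621087}{- \frac{66063513}{14539} + 1261} = - \frac{6621087}{- \frac{47729834}{14539}} = \left(-6621087\right) \left(- \frac{14539}{47729834}\right) = \frac{96263983893}{47729834}$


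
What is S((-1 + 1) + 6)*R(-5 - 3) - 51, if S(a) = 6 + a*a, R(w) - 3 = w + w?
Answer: -597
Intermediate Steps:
R(w) = 3 + 2*w (R(w) = 3 + (w + w) = 3 + 2*w)
S(a) = 6 + a**2
S((-1 + 1) + 6)*R(-5 - 3) - 51 = (6 + ((-1 + 1) + 6)**2)*(3 + 2*(-5 - 3)) - 51 = (6 + (0 + 6)**2)*(3 + 2*(-8)) - 51 = (6 + 6**2)*(3 - 16) - 51 = (6 + 36)*(-13) - 51 = 42*(-13) - 51 = -546 - 51 = -597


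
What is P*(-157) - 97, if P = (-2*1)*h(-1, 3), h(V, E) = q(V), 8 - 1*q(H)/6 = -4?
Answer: 22511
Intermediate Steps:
q(H) = 72 (q(H) = 48 - 6*(-4) = 48 + 24 = 72)
h(V, E) = 72
P = -144 (P = -2*1*72 = -2*72 = -144)
P*(-157) - 97 = -144*(-157) - 97 = 22608 - 97 = 22511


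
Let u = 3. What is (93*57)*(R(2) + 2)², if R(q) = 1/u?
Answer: 28861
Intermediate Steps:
R(q) = ⅓ (R(q) = 1/3 = ⅓)
(93*57)*(R(2) + 2)² = (93*57)*(⅓ + 2)² = 5301*(7/3)² = 5301*(49/9) = 28861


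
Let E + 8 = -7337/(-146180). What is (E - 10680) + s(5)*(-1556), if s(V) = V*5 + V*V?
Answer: -12935168503/146180 ≈ -88488.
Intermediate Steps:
E = -1162103/146180 (E = -8 - 7337/(-146180) = -8 - 7337*(-1/146180) = -8 + 7337/146180 = -1162103/146180 ≈ -7.9498)
s(V) = V² + 5*V (s(V) = 5*V + V² = V² + 5*V)
(E - 10680) + s(5)*(-1556) = (-1162103/146180 - 10680) + (5*(5 + 5))*(-1556) = -1562364503/146180 + (5*10)*(-1556) = -1562364503/146180 + 50*(-1556) = -1562364503/146180 - 77800 = -12935168503/146180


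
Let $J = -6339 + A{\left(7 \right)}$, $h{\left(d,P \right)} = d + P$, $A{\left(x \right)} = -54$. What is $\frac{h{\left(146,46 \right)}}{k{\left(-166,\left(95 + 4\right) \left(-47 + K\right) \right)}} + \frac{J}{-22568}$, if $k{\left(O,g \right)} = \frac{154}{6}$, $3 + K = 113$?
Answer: $\frac{1927347}{248248} \approx 7.7638$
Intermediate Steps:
$K = 110$ ($K = -3 + 113 = 110$)
$k{\left(O,g \right)} = \frac{77}{3}$ ($k{\left(O,g \right)} = 154 \cdot \frac{1}{6} = \frac{77}{3}$)
$h{\left(d,P \right)} = P + d$
$J = -6393$ ($J = -6339 - 54 = -6393$)
$\frac{h{\left(146,46 \right)}}{k{\left(-166,\left(95 + 4\right) \left(-47 + K\right) \right)}} + \frac{J}{-22568} = \frac{46 + 146}{\frac{77}{3}} - \frac{6393}{-22568} = 192 \cdot \frac{3}{77} - - \frac{6393}{22568} = \frac{576}{77} + \frac{6393}{22568} = \frac{1927347}{248248}$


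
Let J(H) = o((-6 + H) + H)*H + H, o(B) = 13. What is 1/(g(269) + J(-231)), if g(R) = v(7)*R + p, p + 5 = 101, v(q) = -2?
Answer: -1/3676 ≈ -0.00027203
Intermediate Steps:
p = 96 (p = -5 + 101 = 96)
g(R) = 96 - 2*R (g(R) = -2*R + 96 = 96 - 2*R)
J(H) = 14*H (J(H) = 13*H + H = 14*H)
1/(g(269) + J(-231)) = 1/((96 - 2*269) + 14*(-231)) = 1/((96 - 538) - 3234) = 1/(-442 - 3234) = 1/(-3676) = -1/3676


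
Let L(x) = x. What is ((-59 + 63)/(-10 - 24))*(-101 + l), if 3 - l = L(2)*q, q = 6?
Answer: 220/17 ≈ 12.941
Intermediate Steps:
l = -9 (l = 3 - 2*6 = 3 - 1*12 = 3 - 12 = -9)
((-59 + 63)/(-10 - 24))*(-101 + l) = ((-59 + 63)/(-10 - 24))*(-101 - 9) = (4/(-34))*(-110) = (4*(-1/34))*(-110) = -2/17*(-110) = 220/17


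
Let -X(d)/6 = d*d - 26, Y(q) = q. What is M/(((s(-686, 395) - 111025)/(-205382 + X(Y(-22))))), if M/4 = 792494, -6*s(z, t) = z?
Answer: 494825328660/83183 ≈ 5.9486e+6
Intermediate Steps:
s(z, t) = -z/6
M = 3169976 (M = 4*792494 = 3169976)
X(d) = 156 - 6*d² (X(d) = -6*(d*d - 26) = -6*(d² - 26) = -6*(-26 + d²) = 156 - 6*d²)
M/(((s(-686, 395) - 111025)/(-205382 + X(Y(-22))))) = 3169976/(((-⅙*(-686) - 111025)/(-205382 + (156 - 6*(-22)²)))) = 3169976/(((343/3 - 111025)/(-205382 + (156 - 6*484)))) = 3169976/((-332732/(3*(-205382 + (156 - 2904))))) = 3169976/((-332732/(3*(-205382 - 2748)))) = 3169976/((-332732/3/(-208130))) = 3169976/((-332732/3*(-1/208130))) = 3169976/(166366/312195) = 3169976*(312195/166366) = 494825328660/83183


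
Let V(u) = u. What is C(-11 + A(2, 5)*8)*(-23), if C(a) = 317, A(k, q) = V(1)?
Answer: -7291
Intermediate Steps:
A(k, q) = 1
C(-11 + A(2, 5)*8)*(-23) = 317*(-23) = -7291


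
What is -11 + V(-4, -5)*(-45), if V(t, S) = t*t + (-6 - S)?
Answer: -686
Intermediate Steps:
V(t, S) = -6 + t² - S (V(t, S) = t² + (-6 - S) = -6 + t² - S)
-11 + V(-4, -5)*(-45) = -11 + (-6 + (-4)² - 1*(-5))*(-45) = -11 + (-6 + 16 + 5)*(-45) = -11 + 15*(-45) = -11 - 675 = -686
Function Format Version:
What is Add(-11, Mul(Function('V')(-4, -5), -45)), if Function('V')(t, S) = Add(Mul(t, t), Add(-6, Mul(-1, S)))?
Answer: -686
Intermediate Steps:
Function('V')(t, S) = Add(-6, Pow(t, 2), Mul(-1, S)) (Function('V')(t, S) = Add(Pow(t, 2), Add(-6, Mul(-1, S))) = Add(-6, Pow(t, 2), Mul(-1, S)))
Add(-11, Mul(Function('V')(-4, -5), -45)) = Add(-11, Mul(Add(-6, Pow(-4, 2), Mul(-1, -5)), -45)) = Add(-11, Mul(Add(-6, 16, 5), -45)) = Add(-11, Mul(15, -45)) = Add(-11, -675) = -686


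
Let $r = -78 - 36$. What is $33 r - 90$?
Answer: $-3852$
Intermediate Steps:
$r = -114$ ($r = -78 - 36 = -114$)
$33 r - 90 = 33 \left(-114\right) - 90 = -3762 - 90 = -3852$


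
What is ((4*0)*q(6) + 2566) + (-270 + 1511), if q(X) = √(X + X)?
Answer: 3807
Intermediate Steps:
q(X) = √2*√X (q(X) = √(2*X) = √2*√X)
((4*0)*q(6) + 2566) + (-270 + 1511) = ((4*0)*(√2*√6) + 2566) + (-270 + 1511) = (0*(2*√3) + 2566) + 1241 = (0 + 2566) + 1241 = 2566 + 1241 = 3807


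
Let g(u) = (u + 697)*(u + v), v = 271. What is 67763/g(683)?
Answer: 67763/1316520 ≈ 0.051471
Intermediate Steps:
g(u) = (271 + u)*(697 + u) (g(u) = (u + 697)*(u + 271) = (697 + u)*(271 + u) = (271 + u)*(697 + u))
67763/g(683) = 67763/(188887 + 683² + 968*683) = 67763/(188887 + 466489 + 661144) = 67763/1316520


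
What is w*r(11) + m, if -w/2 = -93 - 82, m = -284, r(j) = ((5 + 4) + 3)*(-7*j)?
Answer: -323684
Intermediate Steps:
r(j) = -84*j (r(j) = (9 + 3)*(-7*j) = 12*(-7*j) = -84*j)
w = 350 (w = -2*(-93 - 82) = -2*(-175) = 350)
w*r(11) + m = 350*(-84*11) - 284 = 350*(-924) - 284 = -323400 - 284 = -323684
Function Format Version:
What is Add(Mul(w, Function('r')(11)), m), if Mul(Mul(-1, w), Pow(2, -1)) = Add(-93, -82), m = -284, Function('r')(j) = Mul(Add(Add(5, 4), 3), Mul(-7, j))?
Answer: -323684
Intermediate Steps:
Function('r')(j) = Mul(-84, j) (Function('r')(j) = Mul(Add(9, 3), Mul(-7, j)) = Mul(12, Mul(-7, j)) = Mul(-84, j))
w = 350 (w = Mul(-2, Add(-93, -82)) = Mul(-2, -175) = 350)
Add(Mul(w, Function('r')(11)), m) = Add(Mul(350, Mul(-84, 11)), -284) = Add(Mul(350, -924), -284) = Add(-323400, -284) = -323684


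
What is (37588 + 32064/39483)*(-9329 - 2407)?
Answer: -1935291264672/4387 ≈ -4.4114e+8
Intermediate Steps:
(37588 + 32064/39483)*(-9329 - 2407) = (37588 + 32064*(1/39483))*(-11736) = (37588 + 10688/13161)*(-11736) = (494706356/13161)*(-11736) = -1935291264672/4387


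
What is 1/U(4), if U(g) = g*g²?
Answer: 1/64 ≈ 0.015625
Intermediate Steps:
U(g) = g³
1/U(4) = 1/(4³) = 1/64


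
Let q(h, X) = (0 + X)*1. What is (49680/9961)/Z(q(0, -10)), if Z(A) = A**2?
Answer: 2484/49805 ≈ 0.049874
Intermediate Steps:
q(h, X) = X (q(h, X) = X*1 = X)
(49680/9961)/Z(q(0, -10)) = (49680/9961)/((-10)**2) = (49680*(1/9961))/100 = (49680/9961)*(1/100) = 2484/49805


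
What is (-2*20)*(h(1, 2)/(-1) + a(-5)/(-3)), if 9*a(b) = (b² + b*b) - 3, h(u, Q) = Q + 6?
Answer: 10520/27 ≈ 389.63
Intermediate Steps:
h(u, Q) = 6 + Q
a(b) = -⅓ + 2*b²/9 (a(b) = ((b² + b*b) - 3)/9 = ((b² + b²) - 3)/9 = (2*b² - 3)/9 = (-3 + 2*b²)/9 = -⅓ + 2*b²/9)
(-2*20)*(h(1, 2)/(-1) + a(-5)/(-3)) = (-2*20)*((6 + 2)/(-1) + (-⅓ + (2/9)*(-5)²)/(-3)) = -40*(8*(-1) + (-⅓ + (2/9)*25)*(-⅓)) = -40*(-8 + (-⅓ + 50/9)*(-⅓)) = -40*(-8 + (47/9)*(-⅓)) = -40*(-8 - 47/27) = -40*(-263/27) = 10520/27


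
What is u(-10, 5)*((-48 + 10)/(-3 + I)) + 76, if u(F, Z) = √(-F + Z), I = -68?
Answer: 76 + 38*√15/71 ≈ 78.073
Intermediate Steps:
u(F, Z) = √(Z - F)
u(-10, 5)*((-48 + 10)/(-3 + I)) + 76 = √(5 - 1*(-10))*((-48 + 10)/(-3 - 68)) + 76 = √(5 + 10)*(-38/(-71)) + 76 = √15*(-38*(-1/71)) + 76 = √15*(38/71) + 76 = 38*√15/71 + 76 = 76 + 38*√15/71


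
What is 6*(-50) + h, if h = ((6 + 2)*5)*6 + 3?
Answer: -57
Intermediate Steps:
h = 243 (h = (8*5)*6 + 3 = 40*6 + 3 = 240 + 3 = 243)
6*(-50) + h = 6*(-50) + 243 = -300 + 243 = -57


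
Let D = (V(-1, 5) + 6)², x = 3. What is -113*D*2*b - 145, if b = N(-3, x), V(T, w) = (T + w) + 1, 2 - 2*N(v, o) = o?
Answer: 13528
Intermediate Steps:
N(v, o) = 1 - o/2
V(T, w) = 1 + T + w
b = -½ (b = 1 - ½*3 = 1 - 3/2 = -½ ≈ -0.50000)
D = 121 (D = ((1 - 1 + 5) + 6)² = (5 + 6)² = 11² = 121)
-113*D*2*b - 145 = -113*121*2*(-1)/2 - 145 = -27346*(-1)/2 - 145 = -113*(-121) - 145 = 13673 - 145 = 13528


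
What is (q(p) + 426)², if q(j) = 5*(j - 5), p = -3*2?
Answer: 137641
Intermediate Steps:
p = -6
q(j) = -25 + 5*j (q(j) = 5*(-5 + j) = -25 + 5*j)
(q(p) + 426)² = ((-25 + 5*(-6)) + 426)² = ((-25 - 30) + 426)² = (-55 + 426)² = 371² = 137641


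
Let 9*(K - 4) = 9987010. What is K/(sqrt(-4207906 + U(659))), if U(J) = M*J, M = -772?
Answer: -4993523*I*sqrt(4716654)/21224943 ≈ -510.95*I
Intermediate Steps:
U(J) = -772*J
K = 9987046/9 (K = 4 + (1/9)*9987010 = 4 + 9987010/9 = 9987046/9 ≈ 1.1097e+6)
K/(sqrt(-4207906 + U(659))) = 9987046/(9*(sqrt(-4207906 - 772*659))) = 9987046/(9*(sqrt(-4207906 - 508748))) = 9987046/(9*(sqrt(-4716654))) = 9987046/(9*((I*sqrt(4716654)))) = 9987046*(-I*sqrt(4716654)/4716654)/9 = -4993523*I*sqrt(4716654)/21224943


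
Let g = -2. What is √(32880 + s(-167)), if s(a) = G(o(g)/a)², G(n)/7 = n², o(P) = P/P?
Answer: √25573943034529/27889 ≈ 181.33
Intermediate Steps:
o(P) = 1
G(n) = 7*n²
s(a) = 49/a⁴ (s(a) = (7*(1/a)²)² = (7/a²)² = 49/a⁴)
√(32880 + s(-167)) = √(32880 + 49/(-167)⁴) = √(32880 + 49*(1/777796321)) = √(32880 + 49/777796321) = √(25573943034529/777796321) = √25573943034529/27889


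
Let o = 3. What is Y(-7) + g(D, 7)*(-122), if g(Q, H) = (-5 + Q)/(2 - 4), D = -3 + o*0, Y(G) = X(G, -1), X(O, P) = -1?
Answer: -489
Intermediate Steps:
Y(G) = -1
D = -3 (D = -3 + 3*0 = -3 + 0 = -3)
g(Q, H) = 5/2 - Q/2 (g(Q, H) = (-5 + Q)/(-2) = (-5 + Q)*(-½) = 5/2 - Q/2)
Y(-7) + g(D, 7)*(-122) = -1 + (5/2 - ½*(-3))*(-122) = -1 + (5/2 + 3/2)*(-122) = -1 + 4*(-122) = -1 - 488 = -489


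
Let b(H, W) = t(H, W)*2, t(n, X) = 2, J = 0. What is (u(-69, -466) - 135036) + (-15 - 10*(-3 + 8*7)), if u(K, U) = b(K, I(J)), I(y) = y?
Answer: -135577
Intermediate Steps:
b(H, W) = 4 (b(H, W) = 2*2 = 4)
u(K, U) = 4
(u(-69, -466) - 135036) + (-15 - 10*(-3 + 8*7)) = (4 - 135036) + (-15 - 10*(-3 + 8*7)) = -135032 + (-15 - 10*(-3 + 56)) = -135032 + (-15 - 10*53) = -135032 + (-15 - 530) = -135032 - 545 = -135577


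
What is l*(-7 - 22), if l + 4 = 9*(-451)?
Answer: 117827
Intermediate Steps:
l = -4063 (l = -4 + 9*(-451) = -4 - 4059 = -4063)
l*(-7 - 22) = -4063*(-7 - 22) = -4063*(-29) = 117827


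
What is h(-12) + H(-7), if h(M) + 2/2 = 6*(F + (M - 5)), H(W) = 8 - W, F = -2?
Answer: -100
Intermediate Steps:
h(M) = -43 + 6*M (h(M) = -1 + 6*(-2 + (M - 5)) = -1 + 6*(-2 + (-5 + M)) = -1 + 6*(-7 + M) = -1 + (-42 + 6*M) = -43 + 6*M)
h(-12) + H(-7) = (-43 + 6*(-12)) + (8 - 1*(-7)) = (-43 - 72) + (8 + 7) = -115 + 15 = -100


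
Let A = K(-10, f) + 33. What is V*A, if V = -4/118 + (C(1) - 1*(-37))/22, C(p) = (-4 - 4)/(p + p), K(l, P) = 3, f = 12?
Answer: 3114/59 ≈ 52.780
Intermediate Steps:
C(p) = -4/p (C(p) = -8*1/(2*p) = -4/p)
A = 36 (A = 3 + 33 = 36)
V = 173/118 (V = -4/118 + (-4/1 - 1*(-37))/22 = -4*1/118 + (-4*1 + 37)*(1/22) = -2/59 + (-4 + 37)*(1/22) = -2/59 + 33*(1/22) = -2/59 + 3/2 = 173/118 ≈ 1.4661)
V*A = (173/118)*36 = 3114/59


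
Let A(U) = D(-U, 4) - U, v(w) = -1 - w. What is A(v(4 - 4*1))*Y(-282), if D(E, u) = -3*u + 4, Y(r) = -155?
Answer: 1085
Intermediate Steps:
D(E, u) = 4 - 3*u
A(U) = -8 - U (A(U) = (4 - 3*4) - U = (4 - 12) - U = -8 - U)
A(v(4 - 4*1))*Y(-282) = (-8 - (-1 - (4 - 4*1)))*(-155) = (-8 - (-1 - (4 - 4)))*(-155) = (-8 - (-1 - 1*0))*(-155) = (-8 - (-1 + 0))*(-155) = (-8 - 1*(-1))*(-155) = (-8 + 1)*(-155) = -7*(-155) = 1085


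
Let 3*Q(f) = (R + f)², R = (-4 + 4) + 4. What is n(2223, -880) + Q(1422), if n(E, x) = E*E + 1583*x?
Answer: 12679543/3 ≈ 4.2265e+6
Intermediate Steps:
R = 4 (R = 0 + 4 = 4)
Q(f) = (4 + f)²/3
n(E, x) = E² + 1583*x
n(2223, -880) + Q(1422) = (2223² + 1583*(-880)) + (4 + 1422)²/3 = (4941729 - 1393040) + (⅓)*1426² = 3548689 + (⅓)*2033476 = 3548689 + 2033476/3 = 12679543/3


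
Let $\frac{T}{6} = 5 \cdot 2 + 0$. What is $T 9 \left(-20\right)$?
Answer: $-10800$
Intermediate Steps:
$T = 60$ ($T = 6 \left(5 \cdot 2 + 0\right) = 6 \left(10 + 0\right) = 6 \cdot 10 = 60$)
$T 9 \left(-20\right) = 60 \cdot 9 \left(-20\right) = 540 \left(-20\right) = -10800$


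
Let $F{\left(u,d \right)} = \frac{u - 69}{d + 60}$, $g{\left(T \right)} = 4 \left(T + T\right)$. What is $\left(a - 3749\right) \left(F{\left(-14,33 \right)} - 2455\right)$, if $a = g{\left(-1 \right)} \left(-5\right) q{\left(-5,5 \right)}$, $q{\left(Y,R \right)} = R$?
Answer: $\frac{270194834}{31} \approx 8.716 \cdot 10^{6}$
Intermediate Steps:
$g{\left(T \right)} = 8 T$ ($g{\left(T \right)} = 4 \cdot 2 T = 8 T$)
$F{\left(u,d \right)} = \frac{-69 + u}{60 + d}$
$a = 200$ ($a = 8 \left(-1\right) \left(-5\right) 5 = \left(-8\right) \left(-5\right) 5 = 40 \cdot 5 = 200$)
$\left(a - 3749\right) \left(F{\left(-14,33 \right)} - 2455\right) = \left(200 - 3749\right) \left(\frac{-69 - 14}{60 + 33} - 2455\right) = - 3549 \left(\frac{1}{93} \left(-83\right) - 2455\right) = - 3549 \left(- \frac{83}{93} - 2455\right) = \left(-3549\right) \left(- \frac{228398}{93}\right) = \frac{270194834}{31}$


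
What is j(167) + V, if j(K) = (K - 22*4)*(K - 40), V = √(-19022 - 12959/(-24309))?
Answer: 10033 + I*√1248923058139/8103 ≈ 10033.0 + 137.92*I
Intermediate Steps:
V = I*√1248923058139/8103 (V = √(-19022 - 12959*(-1/24309)) = √(-19022 + 12959/24309) = √(-462392839/24309) = I*√1248923058139/8103 ≈ 137.92*I)
j(K) = (-88 + K)*(-40 + K) (j(K) = (K - 88)*(-40 + K) = (-88 + K)*(-40 + K))
j(167) + V = (3520 + 167² - 128*167) + I*√1248923058139/8103 = (3520 + 27889 - 21376) + I*√1248923058139/8103 = 10033 + I*√1248923058139/8103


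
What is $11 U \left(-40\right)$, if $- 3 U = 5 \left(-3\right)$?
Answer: $-2200$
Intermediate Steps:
$U = 5$ ($U = - \frac{5 \left(-3\right)}{3} = \left(- \frac{1}{3}\right) \left(-15\right) = 5$)
$11 U \left(-40\right) = 11 \cdot 5 \left(-40\right) = 55 \left(-40\right) = -2200$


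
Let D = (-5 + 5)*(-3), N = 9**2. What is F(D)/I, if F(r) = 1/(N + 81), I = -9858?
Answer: -1/1596996 ≈ -6.2618e-7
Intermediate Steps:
N = 81
D = 0 (D = 0*(-3) = 0)
F(r) = 1/162 (F(r) = 1/(81 + 81) = 1/162)
F(D)/I = (1/162)/(-9858) = (1/162)*(-1/9858) = -1/1596996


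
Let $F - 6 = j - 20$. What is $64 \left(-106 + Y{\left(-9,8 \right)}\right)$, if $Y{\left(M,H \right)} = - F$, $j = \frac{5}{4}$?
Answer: $-5968$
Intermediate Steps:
$j = \frac{5}{4}$ ($j = 5 \cdot \frac{1}{4} = \frac{5}{4} \approx 1.25$)
$F = - \frac{51}{4}$ ($F = 6 + \left(\frac{5}{4} - 20\right) = 6 - \frac{75}{4} = - \frac{51}{4} \approx -12.75$)
$Y{\left(M,H \right)} = \frac{51}{4}$ ($Y{\left(M,H \right)} = \left(-1\right) \left(- \frac{51}{4}\right) = \frac{51}{4}$)
$64 \left(-106 + Y{\left(-9,8 \right)}\right) = 64 \left(-106 + \frac{51}{4}\right) = 64 \left(- \frac{373}{4}\right) = -5968$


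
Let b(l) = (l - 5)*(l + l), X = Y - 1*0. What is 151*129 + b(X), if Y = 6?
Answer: 19491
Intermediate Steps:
X = 6 (X = 6 - 1*0 = 6 + 0 = 6)
b(l) = 2*l*(-5 + l) (b(l) = (-5 + l)*(2*l) = 2*l*(-5 + l))
151*129 + b(X) = 151*129 + 2*6*(-5 + 6) = 19479 + 2*6*1 = 19479 + 12 = 19491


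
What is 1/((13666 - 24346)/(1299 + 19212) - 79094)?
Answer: -6837/540769238 ≈ -1.2643e-5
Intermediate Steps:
1/((13666 - 24346)/(1299 + 19212) - 79094) = 1/(-10680/20511 - 79094) = 1/(-10680*1/20511 - 79094) = 1/(-3560/6837 - 79094) = 1/(-540769238/6837) = -6837/540769238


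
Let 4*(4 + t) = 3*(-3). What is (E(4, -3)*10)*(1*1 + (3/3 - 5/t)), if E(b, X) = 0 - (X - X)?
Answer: 0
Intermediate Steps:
E(b, X) = 0 (E(b, X) = 0 - 1*0 = 0 + 0 = 0)
t = -25/4 (t = -4 + (3*(-3))/4 = -4 + (¼)*(-9) = -4 - 9/4 = -25/4 ≈ -6.2500)
(E(4, -3)*10)*(1*1 + (3/3 - 5/t)) = (0*10)*(1*1 + (3/3 - 5/(-25/4))) = 0*(1 + (3*(⅓) - 5*(-4/25))) = 0*(1 + (1 + ⅘)) = 0*(1 + 9/5) = 0*(14/5) = 0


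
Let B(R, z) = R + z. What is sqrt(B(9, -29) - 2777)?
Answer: I*sqrt(2797) ≈ 52.887*I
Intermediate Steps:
sqrt(B(9, -29) - 2777) = sqrt((9 - 29) - 2777) = sqrt(-20 - 2777) = sqrt(-2797) = I*sqrt(2797)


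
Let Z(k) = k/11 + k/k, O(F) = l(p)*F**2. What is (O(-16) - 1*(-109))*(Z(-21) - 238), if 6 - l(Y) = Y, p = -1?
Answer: -4995828/11 ≈ -4.5417e+5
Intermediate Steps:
l(Y) = 6 - Y
O(F) = 7*F**2 (O(F) = (6 - 1*(-1))*F**2 = (6 + 1)*F**2 = 7*F**2)
Z(k) = 1 + k/11 (Z(k) = k*(1/11) + 1 = k/11 + 1 = 1 + k/11)
(O(-16) - 1*(-109))*(Z(-21) - 238) = (7*(-16)**2 - 1*(-109))*((1 + (1/11)*(-21)) - 238) = (7*256 + 109)*((1 - 21/11) - 238) = (1792 + 109)*(-10/11 - 238) = 1901*(-2628/11) = -4995828/11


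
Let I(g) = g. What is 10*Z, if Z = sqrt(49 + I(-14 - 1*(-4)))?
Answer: 10*sqrt(39) ≈ 62.450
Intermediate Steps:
Z = sqrt(39) (Z = sqrt(49 + (-14 - 1*(-4))) = sqrt(49 + (-14 + 4)) = sqrt(49 - 10) = sqrt(39) ≈ 6.2450)
10*Z = 10*sqrt(39)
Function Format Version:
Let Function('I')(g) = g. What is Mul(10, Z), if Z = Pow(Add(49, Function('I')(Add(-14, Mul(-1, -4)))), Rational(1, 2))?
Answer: Mul(10, Pow(39, Rational(1, 2))) ≈ 62.450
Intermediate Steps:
Z = Pow(39, Rational(1, 2)) (Z = Pow(Add(49, Add(-14, Mul(-1, -4))), Rational(1, 2)) = Pow(Add(49, Add(-14, 4)), Rational(1, 2)) = Pow(Add(49, -10), Rational(1, 2)) = Pow(39, Rational(1, 2)) ≈ 6.2450)
Mul(10, Z) = Mul(10, Pow(39, Rational(1, 2)))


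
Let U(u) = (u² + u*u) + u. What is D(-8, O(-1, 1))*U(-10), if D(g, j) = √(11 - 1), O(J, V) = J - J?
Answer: 190*√10 ≈ 600.83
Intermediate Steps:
O(J, V) = 0
U(u) = u + 2*u² (U(u) = (u² + u²) + u = 2*u² + u = u + 2*u²)
D(g, j) = √10
D(-8, O(-1, 1))*U(-10) = √10*(-10*(1 + 2*(-10))) = √10*(-10*(1 - 20)) = √10*(-10*(-19)) = √10*190 = 190*√10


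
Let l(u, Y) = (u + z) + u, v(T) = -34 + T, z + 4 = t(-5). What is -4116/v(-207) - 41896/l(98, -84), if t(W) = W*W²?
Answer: -9821164/16147 ≈ -608.23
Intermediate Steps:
t(W) = W³
z = -129 (z = -4 + (-5)³ = -4 - 125 = -129)
l(u, Y) = -129 + 2*u (l(u, Y) = (u - 129) + u = (-129 + u) + u = -129 + 2*u)
-4116/v(-207) - 41896/l(98, -84) = -4116/(-34 - 207) - 41896/(-129 + 2*98) = -4116/(-241) - 41896/(-129 + 196) = -4116*(-1/241) - 41896/67 = 4116/241 - 41896*1/67 = 4116/241 - 41896/67 = -9821164/16147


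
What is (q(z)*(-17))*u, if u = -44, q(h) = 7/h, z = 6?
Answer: 2618/3 ≈ 872.67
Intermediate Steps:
(q(z)*(-17))*u = ((7/6)*(-17))*(-44) = -119/6*(-44) = 2618/3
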